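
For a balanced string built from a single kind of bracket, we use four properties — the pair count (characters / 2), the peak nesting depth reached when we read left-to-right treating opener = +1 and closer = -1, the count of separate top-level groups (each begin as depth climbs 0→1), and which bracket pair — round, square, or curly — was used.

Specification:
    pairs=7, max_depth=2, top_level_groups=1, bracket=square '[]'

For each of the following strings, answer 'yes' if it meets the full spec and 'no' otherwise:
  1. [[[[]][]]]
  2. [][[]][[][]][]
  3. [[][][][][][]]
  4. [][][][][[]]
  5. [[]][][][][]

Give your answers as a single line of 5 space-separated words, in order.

Answer: no no yes no no

Derivation:
String 1 '[[[[]][]]]': depth seq [1 2 3 4 3 2 3 2 1 0]
  -> pairs=5 depth=4 groups=1 -> no
String 2 '[][[]][[][]][]': depth seq [1 0 1 2 1 0 1 2 1 2 1 0 1 0]
  -> pairs=7 depth=2 groups=4 -> no
String 3 '[[][][][][][]]': depth seq [1 2 1 2 1 2 1 2 1 2 1 2 1 0]
  -> pairs=7 depth=2 groups=1 -> yes
String 4 '[][][][][[]]': depth seq [1 0 1 0 1 0 1 0 1 2 1 0]
  -> pairs=6 depth=2 groups=5 -> no
String 5 '[[]][][][][]': depth seq [1 2 1 0 1 0 1 0 1 0 1 0]
  -> pairs=6 depth=2 groups=5 -> no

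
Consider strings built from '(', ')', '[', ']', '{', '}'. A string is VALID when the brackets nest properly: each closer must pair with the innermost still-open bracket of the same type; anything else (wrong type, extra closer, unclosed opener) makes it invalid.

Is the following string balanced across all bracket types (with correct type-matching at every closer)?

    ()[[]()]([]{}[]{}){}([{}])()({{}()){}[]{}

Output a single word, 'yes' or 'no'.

pos 0: push '('; stack = (
pos 1: ')' matches '('; pop; stack = (empty)
pos 2: push '['; stack = [
pos 3: push '['; stack = [[
pos 4: ']' matches '['; pop; stack = [
pos 5: push '('; stack = [(
pos 6: ')' matches '('; pop; stack = [
pos 7: ']' matches '['; pop; stack = (empty)
pos 8: push '('; stack = (
pos 9: push '['; stack = ([
pos 10: ']' matches '['; pop; stack = (
pos 11: push '{'; stack = ({
pos 12: '}' matches '{'; pop; stack = (
pos 13: push '['; stack = ([
pos 14: ']' matches '['; pop; stack = (
pos 15: push '{'; stack = ({
pos 16: '}' matches '{'; pop; stack = (
pos 17: ')' matches '('; pop; stack = (empty)
pos 18: push '{'; stack = {
pos 19: '}' matches '{'; pop; stack = (empty)
pos 20: push '('; stack = (
pos 21: push '['; stack = ([
pos 22: push '{'; stack = ([{
pos 23: '}' matches '{'; pop; stack = ([
pos 24: ']' matches '['; pop; stack = (
pos 25: ')' matches '('; pop; stack = (empty)
pos 26: push '('; stack = (
pos 27: ')' matches '('; pop; stack = (empty)
pos 28: push '('; stack = (
pos 29: push '{'; stack = ({
pos 30: push '{'; stack = ({{
pos 31: '}' matches '{'; pop; stack = ({
pos 32: push '('; stack = ({(
pos 33: ')' matches '('; pop; stack = ({
pos 34: saw closer ')' but top of stack is '{' (expected '}') → INVALID
Verdict: type mismatch at position 34: ')' closes '{' → no

Answer: no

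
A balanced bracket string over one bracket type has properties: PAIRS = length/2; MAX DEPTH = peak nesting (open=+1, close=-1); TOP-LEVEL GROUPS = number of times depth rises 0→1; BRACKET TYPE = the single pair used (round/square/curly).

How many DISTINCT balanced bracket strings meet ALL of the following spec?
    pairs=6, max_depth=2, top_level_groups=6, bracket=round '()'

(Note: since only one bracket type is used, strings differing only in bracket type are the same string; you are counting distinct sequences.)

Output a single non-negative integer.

Spec: pairs=6 depth=2 groups=6
Count(depth <= 2) = 1
Count(depth <= 1) = 1
Count(depth == 2) = 1 - 1 = 0

Answer: 0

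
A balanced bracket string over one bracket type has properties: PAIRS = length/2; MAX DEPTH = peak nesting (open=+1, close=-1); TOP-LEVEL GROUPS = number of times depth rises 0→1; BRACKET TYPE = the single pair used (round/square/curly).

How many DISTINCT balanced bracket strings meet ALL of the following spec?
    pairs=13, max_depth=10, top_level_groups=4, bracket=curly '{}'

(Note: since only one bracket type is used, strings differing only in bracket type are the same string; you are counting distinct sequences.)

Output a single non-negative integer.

Answer: 4

Derivation:
Spec: pairs=13 depth=10 groups=4
Count(depth <= 10) = 90440
Count(depth <= 9) = 90436
Count(depth == 10) = 90440 - 90436 = 4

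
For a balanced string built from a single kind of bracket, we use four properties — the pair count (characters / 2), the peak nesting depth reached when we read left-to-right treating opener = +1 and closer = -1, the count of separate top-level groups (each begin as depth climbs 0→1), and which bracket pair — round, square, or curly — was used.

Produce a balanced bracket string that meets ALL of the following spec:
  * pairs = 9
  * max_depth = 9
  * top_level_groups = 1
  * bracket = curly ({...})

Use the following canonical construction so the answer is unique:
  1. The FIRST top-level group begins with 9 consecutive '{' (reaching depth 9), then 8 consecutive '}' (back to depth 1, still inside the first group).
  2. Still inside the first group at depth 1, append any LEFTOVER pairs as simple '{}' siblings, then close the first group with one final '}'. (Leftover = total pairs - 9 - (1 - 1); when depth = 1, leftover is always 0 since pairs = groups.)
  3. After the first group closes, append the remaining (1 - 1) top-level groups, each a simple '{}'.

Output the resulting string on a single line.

Spec: pairs=9 depth=9 groups=1
Leftover pairs = 9 - 9 - (1-1) = 0
First group: deep chain of depth 9 + 0 sibling pairs
Remaining 0 groups: simple '{}' each

Answer: {{{{{{{{{}}}}}}}}}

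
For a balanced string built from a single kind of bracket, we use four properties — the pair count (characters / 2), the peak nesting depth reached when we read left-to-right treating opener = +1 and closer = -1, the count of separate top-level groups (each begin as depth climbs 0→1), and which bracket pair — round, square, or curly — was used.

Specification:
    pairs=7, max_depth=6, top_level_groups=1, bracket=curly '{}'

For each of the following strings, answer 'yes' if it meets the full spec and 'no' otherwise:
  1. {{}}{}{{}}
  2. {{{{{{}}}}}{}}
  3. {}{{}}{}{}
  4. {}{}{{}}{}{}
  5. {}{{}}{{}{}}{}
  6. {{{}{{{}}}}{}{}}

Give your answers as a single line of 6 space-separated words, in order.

String 1 '{{}}{}{{}}': depth seq [1 2 1 0 1 0 1 2 1 0]
  -> pairs=5 depth=2 groups=3 -> no
String 2 '{{{{{{}}}}}{}}': depth seq [1 2 3 4 5 6 5 4 3 2 1 2 1 0]
  -> pairs=7 depth=6 groups=1 -> yes
String 3 '{}{{}}{}{}': depth seq [1 0 1 2 1 0 1 0 1 0]
  -> pairs=5 depth=2 groups=4 -> no
String 4 '{}{}{{}}{}{}': depth seq [1 0 1 0 1 2 1 0 1 0 1 0]
  -> pairs=6 depth=2 groups=5 -> no
String 5 '{}{{}}{{}{}}{}': depth seq [1 0 1 2 1 0 1 2 1 2 1 0 1 0]
  -> pairs=7 depth=2 groups=4 -> no
String 6 '{{{}{{{}}}}{}{}}': depth seq [1 2 3 2 3 4 5 4 3 2 1 2 1 2 1 0]
  -> pairs=8 depth=5 groups=1 -> no

Answer: no yes no no no no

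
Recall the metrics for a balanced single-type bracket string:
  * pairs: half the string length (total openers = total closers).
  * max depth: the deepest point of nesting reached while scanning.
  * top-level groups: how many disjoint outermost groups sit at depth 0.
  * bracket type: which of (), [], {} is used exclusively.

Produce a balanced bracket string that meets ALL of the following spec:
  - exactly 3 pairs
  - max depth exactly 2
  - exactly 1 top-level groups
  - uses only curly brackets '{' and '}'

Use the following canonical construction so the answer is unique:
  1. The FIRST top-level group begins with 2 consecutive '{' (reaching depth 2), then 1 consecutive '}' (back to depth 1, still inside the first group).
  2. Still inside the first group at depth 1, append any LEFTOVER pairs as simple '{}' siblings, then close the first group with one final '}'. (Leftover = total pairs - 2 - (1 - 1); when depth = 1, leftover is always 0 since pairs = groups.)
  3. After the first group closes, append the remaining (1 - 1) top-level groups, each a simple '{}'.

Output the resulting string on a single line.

Answer: {{}{}}

Derivation:
Spec: pairs=3 depth=2 groups=1
Leftover pairs = 3 - 2 - (1-1) = 1
First group: deep chain of depth 2 + 1 sibling pairs
Remaining 0 groups: simple '{}' each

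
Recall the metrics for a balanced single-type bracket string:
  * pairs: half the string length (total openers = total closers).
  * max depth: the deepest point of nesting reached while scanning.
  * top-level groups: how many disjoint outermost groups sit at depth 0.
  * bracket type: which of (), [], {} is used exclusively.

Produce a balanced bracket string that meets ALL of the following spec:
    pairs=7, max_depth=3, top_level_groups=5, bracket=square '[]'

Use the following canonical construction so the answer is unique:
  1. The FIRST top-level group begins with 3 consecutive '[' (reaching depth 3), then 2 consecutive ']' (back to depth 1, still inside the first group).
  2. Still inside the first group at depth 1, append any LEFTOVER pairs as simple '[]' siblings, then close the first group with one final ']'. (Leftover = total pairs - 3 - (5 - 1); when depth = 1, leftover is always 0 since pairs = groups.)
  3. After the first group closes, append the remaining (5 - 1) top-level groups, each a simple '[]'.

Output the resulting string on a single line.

Answer: [[[]]][][][][]

Derivation:
Spec: pairs=7 depth=3 groups=5
Leftover pairs = 7 - 3 - (5-1) = 0
First group: deep chain of depth 3 + 0 sibling pairs
Remaining 4 groups: simple '[]' each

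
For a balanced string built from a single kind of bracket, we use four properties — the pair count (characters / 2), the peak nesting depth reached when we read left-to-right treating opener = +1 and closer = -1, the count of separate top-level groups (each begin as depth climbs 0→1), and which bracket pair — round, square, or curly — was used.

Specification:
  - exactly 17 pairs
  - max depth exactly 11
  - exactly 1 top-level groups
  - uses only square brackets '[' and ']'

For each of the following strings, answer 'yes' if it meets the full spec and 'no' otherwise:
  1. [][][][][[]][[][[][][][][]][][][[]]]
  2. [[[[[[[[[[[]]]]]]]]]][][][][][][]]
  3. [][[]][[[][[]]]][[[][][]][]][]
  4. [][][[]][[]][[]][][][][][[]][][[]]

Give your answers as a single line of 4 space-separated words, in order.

Answer: no yes no no

Derivation:
String 1 '[][][][][[]][[][[][][][][]][][][[]]]': depth seq [1 0 1 0 1 0 1 0 1 2 1 0 1 2 1 2 3 2 3 2 3 2 3 2 3 2 1 2 1 2 1 2 3 2 1 0]
  -> pairs=18 depth=3 groups=6 -> no
String 2 '[[[[[[[[[[[]]]]]]]]]][][][][][][]]': depth seq [1 2 3 4 5 6 7 8 9 10 11 10 9 8 7 6 5 4 3 2 1 2 1 2 1 2 1 2 1 2 1 2 1 0]
  -> pairs=17 depth=11 groups=1 -> yes
String 3 '[][[]][[[][[]]]][[[][][]][]][]': depth seq [1 0 1 2 1 0 1 2 3 2 3 4 3 2 1 0 1 2 3 2 3 2 3 2 1 2 1 0 1 0]
  -> pairs=15 depth=4 groups=5 -> no
String 4 '[][][[]][[]][[]][][][][][[]][][[]]': depth seq [1 0 1 0 1 2 1 0 1 2 1 0 1 2 1 0 1 0 1 0 1 0 1 0 1 2 1 0 1 0 1 2 1 0]
  -> pairs=17 depth=2 groups=12 -> no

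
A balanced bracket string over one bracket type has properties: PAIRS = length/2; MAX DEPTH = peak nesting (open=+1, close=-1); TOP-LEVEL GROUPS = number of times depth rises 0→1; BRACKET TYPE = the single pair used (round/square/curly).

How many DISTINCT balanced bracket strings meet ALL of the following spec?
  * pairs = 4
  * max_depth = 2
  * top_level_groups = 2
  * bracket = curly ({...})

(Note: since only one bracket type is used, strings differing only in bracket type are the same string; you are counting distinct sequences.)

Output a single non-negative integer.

Answer: 3

Derivation:
Spec: pairs=4 depth=2 groups=2
Count(depth <= 2) = 3
Count(depth <= 1) = 0
Count(depth == 2) = 3 - 0 = 3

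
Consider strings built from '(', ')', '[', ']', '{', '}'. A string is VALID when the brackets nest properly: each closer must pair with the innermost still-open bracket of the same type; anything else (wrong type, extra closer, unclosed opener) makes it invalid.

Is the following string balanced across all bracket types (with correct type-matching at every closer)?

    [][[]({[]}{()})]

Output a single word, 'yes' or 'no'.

pos 0: push '['; stack = [
pos 1: ']' matches '['; pop; stack = (empty)
pos 2: push '['; stack = [
pos 3: push '['; stack = [[
pos 4: ']' matches '['; pop; stack = [
pos 5: push '('; stack = [(
pos 6: push '{'; stack = [({
pos 7: push '['; stack = [({[
pos 8: ']' matches '['; pop; stack = [({
pos 9: '}' matches '{'; pop; stack = [(
pos 10: push '{'; stack = [({
pos 11: push '('; stack = [({(
pos 12: ')' matches '('; pop; stack = [({
pos 13: '}' matches '{'; pop; stack = [(
pos 14: ')' matches '('; pop; stack = [
pos 15: ']' matches '['; pop; stack = (empty)
end: stack empty → VALID
Verdict: properly nested → yes

Answer: yes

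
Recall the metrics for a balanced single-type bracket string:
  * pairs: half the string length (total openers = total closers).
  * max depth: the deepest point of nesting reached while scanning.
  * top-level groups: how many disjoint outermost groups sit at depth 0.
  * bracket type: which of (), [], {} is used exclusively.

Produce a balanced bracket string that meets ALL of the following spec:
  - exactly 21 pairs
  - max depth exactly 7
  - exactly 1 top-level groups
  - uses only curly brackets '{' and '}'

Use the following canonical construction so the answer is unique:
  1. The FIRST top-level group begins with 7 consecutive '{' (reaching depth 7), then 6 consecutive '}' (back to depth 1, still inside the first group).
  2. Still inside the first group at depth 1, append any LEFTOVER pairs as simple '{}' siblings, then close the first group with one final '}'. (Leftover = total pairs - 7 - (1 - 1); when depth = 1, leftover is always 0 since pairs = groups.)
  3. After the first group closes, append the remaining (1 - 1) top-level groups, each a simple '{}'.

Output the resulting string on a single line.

Spec: pairs=21 depth=7 groups=1
Leftover pairs = 21 - 7 - (1-1) = 14
First group: deep chain of depth 7 + 14 sibling pairs
Remaining 0 groups: simple '{}' each

Answer: {{{{{{{}}}}}}{}{}{}{}{}{}{}{}{}{}{}{}{}{}}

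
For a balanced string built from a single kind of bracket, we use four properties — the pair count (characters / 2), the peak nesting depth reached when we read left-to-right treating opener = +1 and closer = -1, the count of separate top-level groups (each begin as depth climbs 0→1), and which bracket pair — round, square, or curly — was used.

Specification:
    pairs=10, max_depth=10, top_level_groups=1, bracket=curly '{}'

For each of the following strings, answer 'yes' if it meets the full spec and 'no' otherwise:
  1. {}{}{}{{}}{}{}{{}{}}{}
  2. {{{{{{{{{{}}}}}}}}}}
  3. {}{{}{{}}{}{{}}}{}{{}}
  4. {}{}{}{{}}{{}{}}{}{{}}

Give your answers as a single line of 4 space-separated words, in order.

String 1 '{}{}{}{{}}{}{}{{}{}}{}': depth seq [1 0 1 0 1 0 1 2 1 0 1 0 1 0 1 2 1 2 1 0 1 0]
  -> pairs=11 depth=2 groups=8 -> no
String 2 '{{{{{{{{{{}}}}}}}}}}': depth seq [1 2 3 4 5 6 7 8 9 10 9 8 7 6 5 4 3 2 1 0]
  -> pairs=10 depth=10 groups=1 -> yes
String 3 '{}{{}{{}}{}{{}}}{}{{}}': depth seq [1 0 1 2 1 2 3 2 1 2 1 2 3 2 1 0 1 0 1 2 1 0]
  -> pairs=11 depth=3 groups=4 -> no
String 4 '{}{}{}{{}}{{}{}}{}{{}}': depth seq [1 0 1 0 1 0 1 2 1 0 1 2 1 2 1 0 1 0 1 2 1 0]
  -> pairs=11 depth=2 groups=7 -> no

Answer: no yes no no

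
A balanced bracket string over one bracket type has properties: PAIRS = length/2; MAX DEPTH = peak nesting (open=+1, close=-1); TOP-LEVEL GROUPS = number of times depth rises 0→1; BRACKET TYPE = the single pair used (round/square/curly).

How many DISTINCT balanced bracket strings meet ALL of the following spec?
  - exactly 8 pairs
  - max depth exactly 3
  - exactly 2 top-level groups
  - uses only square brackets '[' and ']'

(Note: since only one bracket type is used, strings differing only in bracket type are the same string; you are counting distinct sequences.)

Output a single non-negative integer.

Answer: 137

Derivation:
Spec: pairs=8 depth=3 groups=2
Count(depth <= 3) = 144
Count(depth <= 2) = 7
Count(depth == 3) = 144 - 7 = 137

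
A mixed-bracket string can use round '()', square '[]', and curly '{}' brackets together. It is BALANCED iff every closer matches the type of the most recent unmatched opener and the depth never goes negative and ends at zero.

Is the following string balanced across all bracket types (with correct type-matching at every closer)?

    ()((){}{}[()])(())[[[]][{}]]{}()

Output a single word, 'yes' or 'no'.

pos 0: push '('; stack = (
pos 1: ')' matches '('; pop; stack = (empty)
pos 2: push '('; stack = (
pos 3: push '('; stack = ((
pos 4: ')' matches '('; pop; stack = (
pos 5: push '{'; stack = ({
pos 6: '}' matches '{'; pop; stack = (
pos 7: push '{'; stack = ({
pos 8: '}' matches '{'; pop; stack = (
pos 9: push '['; stack = ([
pos 10: push '('; stack = ([(
pos 11: ')' matches '('; pop; stack = ([
pos 12: ']' matches '['; pop; stack = (
pos 13: ')' matches '('; pop; stack = (empty)
pos 14: push '('; stack = (
pos 15: push '('; stack = ((
pos 16: ')' matches '('; pop; stack = (
pos 17: ')' matches '('; pop; stack = (empty)
pos 18: push '['; stack = [
pos 19: push '['; stack = [[
pos 20: push '['; stack = [[[
pos 21: ']' matches '['; pop; stack = [[
pos 22: ']' matches '['; pop; stack = [
pos 23: push '['; stack = [[
pos 24: push '{'; stack = [[{
pos 25: '}' matches '{'; pop; stack = [[
pos 26: ']' matches '['; pop; stack = [
pos 27: ']' matches '['; pop; stack = (empty)
pos 28: push '{'; stack = {
pos 29: '}' matches '{'; pop; stack = (empty)
pos 30: push '('; stack = (
pos 31: ')' matches '('; pop; stack = (empty)
end: stack empty → VALID
Verdict: properly nested → yes

Answer: yes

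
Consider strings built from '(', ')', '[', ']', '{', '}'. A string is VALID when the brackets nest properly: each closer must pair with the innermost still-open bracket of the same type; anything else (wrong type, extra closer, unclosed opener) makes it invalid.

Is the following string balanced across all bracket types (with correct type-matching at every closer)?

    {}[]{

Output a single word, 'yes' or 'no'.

Answer: no

Derivation:
pos 0: push '{'; stack = {
pos 1: '}' matches '{'; pop; stack = (empty)
pos 2: push '['; stack = [
pos 3: ']' matches '['; pop; stack = (empty)
pos 4: push '{'; stack = {
end: stack still non-empty ({) → INVALID
Verdict: unclosed openers at end: { → no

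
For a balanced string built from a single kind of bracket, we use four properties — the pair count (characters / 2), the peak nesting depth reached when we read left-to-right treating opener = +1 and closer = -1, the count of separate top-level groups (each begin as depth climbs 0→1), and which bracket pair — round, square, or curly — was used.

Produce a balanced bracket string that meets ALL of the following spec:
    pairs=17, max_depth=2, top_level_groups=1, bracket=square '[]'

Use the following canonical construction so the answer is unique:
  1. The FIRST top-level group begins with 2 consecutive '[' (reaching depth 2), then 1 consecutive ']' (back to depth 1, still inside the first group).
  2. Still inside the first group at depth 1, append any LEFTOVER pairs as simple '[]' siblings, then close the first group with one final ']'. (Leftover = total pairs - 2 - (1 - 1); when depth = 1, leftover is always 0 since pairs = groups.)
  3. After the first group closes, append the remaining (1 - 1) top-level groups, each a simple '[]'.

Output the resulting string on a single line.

Spec: pairs=17 depth=2 groups=1
Leftover pairs = 17 - 2 - (1-1) = 15
First group: deep chain of depth 2 + 15 sibling pairs
Remaining 0 groups: simple '[]' each

Answer: [[][][][][][][][][][][][][][][][]]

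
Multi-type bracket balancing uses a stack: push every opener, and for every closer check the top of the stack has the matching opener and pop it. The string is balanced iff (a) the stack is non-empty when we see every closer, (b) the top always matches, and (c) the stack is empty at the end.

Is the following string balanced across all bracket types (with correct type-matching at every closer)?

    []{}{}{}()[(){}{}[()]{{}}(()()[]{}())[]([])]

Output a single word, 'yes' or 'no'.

pos 0: push '['; stack = [
pos 1: ']' matches '['; pop; stack = (empty)
pos 2: push '{'; stack = {
pos 3: '}' matches '{'; pop; stack = (empty)
pos 4: push '{'; stack = {
pos 5: '}' matches '{'; pop; stack = (empty)
pos 6: push '{'; stack = {
pos 7: '}' matches '{'; pop; stack = (empty)
pos 8: push '('; stack = (
pos 9: ')' matches '('; pop; stack = (empty)
pos 10: push '['; stack = [
pos 11: push '('; stack = [(
pos 12: ')' matches '('; pop; stack = [
pos 13: push '{'; stack = [{
pos 14: '}' matches '{'; pop; stack = [
pos 15: push '{'; stack = [{
pos 16: '}' matches '{'; pop; stack = [
pos 17: push '['; stack = [[
pos 18: push '('; stack = [[(
pos 19: ')' matches '('; pop; stack = [[
pos 20: ']' matches '['; pop; stack = [
pos 21: push '{'; stack = [{
pos 22: push '{'; stack = [{{
pos 23: '}' matches '{'; pop; stack = [{
pos 24: '}' matches '{'; pop; stack = [
pos 25: push '('; stack = [(
pos 26: push '('; stack = [((
pos 27: ')' matches '('; pop; stack = [(
pos 28: push '('; stack = [((
pos 29: ')' matches '('; pop; stack = [(
pos 30: push '['; stack = [([
pos 31: ']' matches '['; pop; stack = [(
pos 32: push '{'; stack = [({
pos 33: '}' matches '{'; pop; stack = [(
pos 34: push '('; stack = [((
pos 35: ')' matches '('; pop; stack = [(
pos 36: ')' matches '('; pop; stack = [
pos 37: push '['; stack = [[
pos 38: ']' matches '['; pop; stack = [
pos 39: push '('; stack = [(
pos 40: push '['; stack = [([
pos 41: ']' matches '['; pop; stack = [(
pos 42: ')' matches '('; pop; stack = [
pos 43: ']' matches '['; pop; stack = (empty)
end: stack empty → VALID
Verdict: properly nested → yes

Answer: yes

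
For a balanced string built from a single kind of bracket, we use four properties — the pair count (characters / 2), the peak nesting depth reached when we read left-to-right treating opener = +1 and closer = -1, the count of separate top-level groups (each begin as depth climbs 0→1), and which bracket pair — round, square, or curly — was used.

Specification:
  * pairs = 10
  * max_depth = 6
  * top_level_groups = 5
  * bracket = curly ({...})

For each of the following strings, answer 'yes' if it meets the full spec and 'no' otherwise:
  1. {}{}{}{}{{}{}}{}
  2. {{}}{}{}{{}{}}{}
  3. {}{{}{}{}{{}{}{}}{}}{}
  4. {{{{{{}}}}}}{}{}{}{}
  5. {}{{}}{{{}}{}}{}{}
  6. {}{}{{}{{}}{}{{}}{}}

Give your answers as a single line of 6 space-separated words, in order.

String 1 '{}{}{}{}{{}{}}{}': depth seq [1 0 1 0 1 0 1 0 1 2 1 2 1 0 1 0]
  -> pairs=8 depth=2 groups=6 -> no
String 2 '{{}}{}{}{{}{}}{}': depth seq [1 2 1 0 1 0 1 0 1 2 1 2 1 0 1 0]
  -> pairs=8 depth=2 groups=5 -> no
String 3 '{}{{}{}{}{{}{}{}}{}}{}': depth seq [1 0 1 2 1 2 1 2 1 2 3 2 3 2 3 2 1 2 1 0 1 0]
  -> pairs=11 depth=3 groups=3 -> no
String 4 '{{{{{{}}}}}}{}{}{}{}': depth seq [1 2 3 4 5 6 5 4 3 2 1 0 1 0 1 0 1 0 1 0]
  -> pairs=10 depth=6 groups=5 -> yes
String 5 '{}{{}}{{{}}{}}{}{}': depth seq [1 0 1 2 1 0 1 2 3 2 1 2 1 0 1 0 1 0]
  -> pairs=9 depth=3 groups=5 -> no
String 6 '{}{}{{}{{}}{}{{}}{}}': depth seq [1 0 1 0 1 2 1 2 3 2 1 2 1 2 3 2 1 2 1 0]
  -> pairs=10 depth=3 groups=3 -> no

Answer: no no no yes no no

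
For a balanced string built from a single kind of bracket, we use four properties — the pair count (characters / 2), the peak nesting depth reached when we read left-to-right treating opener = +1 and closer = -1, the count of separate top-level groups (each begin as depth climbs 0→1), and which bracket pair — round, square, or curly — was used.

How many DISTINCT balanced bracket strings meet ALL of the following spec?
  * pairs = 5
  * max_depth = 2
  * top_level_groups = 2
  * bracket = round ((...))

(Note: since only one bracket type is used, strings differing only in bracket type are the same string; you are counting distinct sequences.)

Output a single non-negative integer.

Answer: 4

Derivation:
Spec: pairs=5 depth=2 groups=2
Count(depth <= 2) = 4
Count(depth <= 1) = 0
Count(depth == 2) = 4 - 0 = 4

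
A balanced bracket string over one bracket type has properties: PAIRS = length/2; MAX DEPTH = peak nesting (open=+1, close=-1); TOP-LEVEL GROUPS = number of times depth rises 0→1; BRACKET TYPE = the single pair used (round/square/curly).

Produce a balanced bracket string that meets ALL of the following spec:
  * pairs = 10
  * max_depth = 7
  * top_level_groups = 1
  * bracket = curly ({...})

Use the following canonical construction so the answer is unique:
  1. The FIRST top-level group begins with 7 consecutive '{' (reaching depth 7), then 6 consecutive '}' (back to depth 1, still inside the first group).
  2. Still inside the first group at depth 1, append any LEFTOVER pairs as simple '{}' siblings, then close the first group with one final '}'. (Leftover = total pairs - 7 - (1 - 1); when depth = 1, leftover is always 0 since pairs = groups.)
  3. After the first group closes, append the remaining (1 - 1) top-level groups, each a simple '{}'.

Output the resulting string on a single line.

Spec: pairs=10 depth=7 groups=1
Leftover pairs = 10 - 7 - (1-1) = 3
First group: deep chain of depth 7 + 3 sibling pairs
Remaining 0 groups: simple '{}' each

Answer: {{{{{{{}}}}}}{}{}{}}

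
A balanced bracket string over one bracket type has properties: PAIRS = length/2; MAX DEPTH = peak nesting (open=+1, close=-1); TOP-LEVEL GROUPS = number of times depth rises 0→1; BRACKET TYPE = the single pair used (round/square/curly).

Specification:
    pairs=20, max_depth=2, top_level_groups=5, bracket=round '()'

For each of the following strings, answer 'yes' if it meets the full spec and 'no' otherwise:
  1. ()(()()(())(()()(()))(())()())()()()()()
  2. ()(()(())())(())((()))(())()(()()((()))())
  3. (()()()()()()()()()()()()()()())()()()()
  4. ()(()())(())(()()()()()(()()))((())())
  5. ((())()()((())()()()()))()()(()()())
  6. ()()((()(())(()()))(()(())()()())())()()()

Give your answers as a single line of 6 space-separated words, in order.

Answer: no no yes no no no

Derivation:
String 1 '()(()()(())(()()(()))(())()())()()()()()': depth seq [1 0 1 2 1 2 1 2 3 2 1 2 3 2 3 2 3 4 3 2 1 2 3 2 1 2 1 2 1 0 1 0 1 0 1 0 1 0 1 0]
  -> pairs=20 depth=4 groups=7 -> no
String 2 '()(()(())())(())((()))(())()(()()((()))())': depth seq [1 0 1 2 1 2 3 2 1 2 1 0 1 2 1 0 1 2 3 2 1 0 1 2 1 0 1 0 1 2 1 2 1 2 3 4 3 2 1 2 1 0]
  -> pairs=21 depth=4 groups=7 -> no
String 3 '(()()()()()()()()()()()()()()())()()()()': depth seq [1 2 1 2 1 2 1 2 1 2 1 2 1 2 1 2 1 2 1 2 1 2 1 2 1 2 1 2 1 2 1 0 1 0 1 0 1 0 1 0]
  -> pairs=20 depth=2 groups=5 -> yes
String 4 '()(()())(())(()()()()()(()()))((())())': depth seq [1 0 1 2 1 2 1 0 1 2 1 0 1 2 1 2 1 2 1 2 1 2 1 2 3 2 3 2 1 0 1 2 3 2 1 2 1 0]
  -> pairs=19 depth=3 groups=5 -> no
String 5 '((())()()((())()()()()))()()(()()())': depth seq [1 2 3 2 1 2 1 2 1 2 3 4 3 2 3 2 3 2 3 2 3 2 1 0 1 0 1 0 1 2 1 2 1 2 1 0]
  -> pairs=18 depth=4 groups=4 -> no
String 6 '()()((()(())(()()))(()(())()()())())()()()': depth seq [1 0 1 0 1 2 3 2 3 4 3 2 3 4 3 4 3 2 1 2 3 2 3 4 3 2 3 2 3 2 3 2 1 2 1 0 1 0 1 0 1 0]
  -> pairs=21 depth=4 groups=6 -> no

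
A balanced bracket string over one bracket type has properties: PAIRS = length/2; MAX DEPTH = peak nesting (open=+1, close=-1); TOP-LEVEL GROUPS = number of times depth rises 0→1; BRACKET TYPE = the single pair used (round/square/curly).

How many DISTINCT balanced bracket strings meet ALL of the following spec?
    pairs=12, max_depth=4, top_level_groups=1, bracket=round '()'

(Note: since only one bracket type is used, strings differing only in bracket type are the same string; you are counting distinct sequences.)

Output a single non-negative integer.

Spec: pairs=12 depth=4 groups=1
Count(depth <= 4) = 10946
Count(depth <= 3) = 1024
Count(depth == 4) = 10946 - 1024 = 9922

Answer: 9922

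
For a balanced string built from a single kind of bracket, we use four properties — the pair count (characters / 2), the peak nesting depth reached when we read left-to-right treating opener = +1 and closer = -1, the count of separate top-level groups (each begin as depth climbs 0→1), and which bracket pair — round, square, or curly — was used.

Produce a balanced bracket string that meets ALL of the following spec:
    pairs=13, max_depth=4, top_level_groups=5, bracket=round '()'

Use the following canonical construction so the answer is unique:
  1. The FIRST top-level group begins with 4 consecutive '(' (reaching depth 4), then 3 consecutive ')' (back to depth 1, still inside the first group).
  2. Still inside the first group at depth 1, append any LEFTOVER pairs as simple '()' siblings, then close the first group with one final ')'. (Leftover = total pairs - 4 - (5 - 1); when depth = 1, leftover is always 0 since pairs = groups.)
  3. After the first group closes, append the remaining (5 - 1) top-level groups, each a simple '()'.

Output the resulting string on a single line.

Answer: (((()))()()()()())()()()()

Derivation:
Spec: pairs=13 depth=4 groups=5
Leftover pairs = 13 - 4 - (5-1) = 5
First group: deep chain of depth 4 + 5 sibling pairs
Remaining 4 groups: simple '()' each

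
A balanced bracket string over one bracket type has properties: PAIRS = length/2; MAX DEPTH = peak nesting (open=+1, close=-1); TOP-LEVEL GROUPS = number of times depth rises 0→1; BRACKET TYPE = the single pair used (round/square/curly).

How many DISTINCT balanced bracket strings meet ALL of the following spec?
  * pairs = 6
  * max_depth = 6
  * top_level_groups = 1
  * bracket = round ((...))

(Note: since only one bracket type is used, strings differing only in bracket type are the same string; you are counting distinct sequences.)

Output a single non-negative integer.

Answer: 1

Derivation:
Spec: pairs=6 depth=6 groups=1
Count(depth <= 6) = 42
Count(depth <= 5) = 41
Count(depth == 6) = 42 - 41 = 1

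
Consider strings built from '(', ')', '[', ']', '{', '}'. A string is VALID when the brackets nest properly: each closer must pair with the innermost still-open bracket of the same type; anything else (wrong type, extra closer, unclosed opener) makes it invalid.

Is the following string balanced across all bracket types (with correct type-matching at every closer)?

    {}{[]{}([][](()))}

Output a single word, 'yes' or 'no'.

Answer: yes

Derivation:
pos 0: push '{'; stack = {
pos 1: '}' matches '{'; pop; stack = (empty)
pos 2: push '{'; stack = {
pos 3: push '['; stack = {[
pos 4: ']' matches '['; pop; stack = {
pos 5: push '{'; stack = {{
pos 6: '}' matches '{'; pop; stack = {
pos 7: push '('; stack = {(
pos 8: push '['; stack = {([
pos 9: ']' matches '['; pop; stack = {(
pos 10: push '['; stack = {([
pos 11: ']' matches '['; pop; stack = {(
pos 12: push '('; stack = {((
pos 13: push '('; stack = {(((
pos 14: ')' matches '('; pop; stack = {((
pos 15: ')' matches '('; pop; stack = {(
pos 16: ')' matches '('; pop; stack = {
pos 17: '}' matches '{'; pop; stack = (empty)
end: stack empty → VALID
Verdict: properly nested → yes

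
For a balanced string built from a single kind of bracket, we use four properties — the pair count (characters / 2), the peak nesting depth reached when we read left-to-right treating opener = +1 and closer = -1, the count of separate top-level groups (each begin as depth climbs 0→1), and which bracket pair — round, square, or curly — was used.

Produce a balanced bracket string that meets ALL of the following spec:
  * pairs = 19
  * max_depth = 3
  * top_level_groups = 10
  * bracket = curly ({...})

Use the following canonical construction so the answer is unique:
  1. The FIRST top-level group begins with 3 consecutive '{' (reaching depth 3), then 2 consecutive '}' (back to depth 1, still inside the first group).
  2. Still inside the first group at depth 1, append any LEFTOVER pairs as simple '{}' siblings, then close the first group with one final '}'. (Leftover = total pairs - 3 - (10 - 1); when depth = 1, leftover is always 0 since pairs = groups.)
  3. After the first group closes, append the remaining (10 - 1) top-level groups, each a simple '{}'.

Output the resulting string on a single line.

Spec: pairs=19 depth=3 groups=10
Leftover pairs = 19 - 3 - (10-1) = 7
First group: deep chain of depth 3 + 7 sibling pairs
Remaining 9 groups: simple '{}' each

Answer: {{{}}{}{}{}{}{}{}{}}{}{}{}{}{}{}{}{}{}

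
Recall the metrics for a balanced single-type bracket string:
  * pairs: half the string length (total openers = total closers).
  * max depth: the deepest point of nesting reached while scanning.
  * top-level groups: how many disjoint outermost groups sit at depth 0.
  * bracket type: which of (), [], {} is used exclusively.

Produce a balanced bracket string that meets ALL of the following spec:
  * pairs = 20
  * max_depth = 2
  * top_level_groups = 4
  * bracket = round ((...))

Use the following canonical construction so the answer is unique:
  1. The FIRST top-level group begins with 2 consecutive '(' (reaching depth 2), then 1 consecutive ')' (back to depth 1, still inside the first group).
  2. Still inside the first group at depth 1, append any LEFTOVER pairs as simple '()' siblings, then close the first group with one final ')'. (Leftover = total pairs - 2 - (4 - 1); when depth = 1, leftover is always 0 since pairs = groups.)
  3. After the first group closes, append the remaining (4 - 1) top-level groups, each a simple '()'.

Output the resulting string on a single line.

Spec: pairs=20 depth=2 groups=4
Leftover pairs = 20 - 2 - (4-1) = 15
First group: deep chain of depth 2 + 15 sibling pairs
Remaining 3 groups: simple '()' each

Answer: (()()()()()()()()()()()()()()()())()()()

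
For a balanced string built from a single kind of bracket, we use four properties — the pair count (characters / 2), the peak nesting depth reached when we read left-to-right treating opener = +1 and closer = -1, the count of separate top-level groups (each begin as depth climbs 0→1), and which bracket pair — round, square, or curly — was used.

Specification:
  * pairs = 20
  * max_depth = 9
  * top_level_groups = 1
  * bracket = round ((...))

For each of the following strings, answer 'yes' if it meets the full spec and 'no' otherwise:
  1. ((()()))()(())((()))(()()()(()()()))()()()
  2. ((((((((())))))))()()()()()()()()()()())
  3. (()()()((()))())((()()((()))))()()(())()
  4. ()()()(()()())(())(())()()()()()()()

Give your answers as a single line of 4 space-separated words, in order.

String 1 '((()()))()(())((()))(()()()(()()()))()()()': depth seq [1 2 3 2 3 2 1 0 1 0 1 2 1 0 1 2 3 2 1 0 1 2 1 2 1 2 1 2 3 2 3 2 3 2 1 0 1 0 1 0 1 0]
  -> pairs=21 depth=3 groups=8 -> no
String 2 '((((((((())))))))()()()()()()()()()()())': depth seq [1 2 3 4 5 6 7 8 9 8 7 6 5 4 3 2 1 2 1 2 1 2 1 2 1 2 1 2 1 2 1 2 1 2 1 2 1 2 1 0]
  -> pairs=20 depth=9 groups=1 -> yes
String 3 '(()()()((()))())((()()((()))))()()(())()': depth seq [1 2 1 2 1 2 1 2 3 4 3 2 1 2 1 0 1 2 3 2 3 2 3 4 5 4 3 2 1 0 1 0 1 0 1 2 1 0 1 0]
  -> pairs=20 depth=5 groups=6 -> no
String 4 '()()()(()()())(())(())()()()()()()()': depth seq [1 0 1 0 1 0 1 2 1 2 1 2 1 0 1 2 1 0 1 2 1 0 1 0 1 0 1 0 1 0 1 0 1 0 1 0]
  -> pairs=18 depth=2 groups=13 -> no

Answer: no yes no no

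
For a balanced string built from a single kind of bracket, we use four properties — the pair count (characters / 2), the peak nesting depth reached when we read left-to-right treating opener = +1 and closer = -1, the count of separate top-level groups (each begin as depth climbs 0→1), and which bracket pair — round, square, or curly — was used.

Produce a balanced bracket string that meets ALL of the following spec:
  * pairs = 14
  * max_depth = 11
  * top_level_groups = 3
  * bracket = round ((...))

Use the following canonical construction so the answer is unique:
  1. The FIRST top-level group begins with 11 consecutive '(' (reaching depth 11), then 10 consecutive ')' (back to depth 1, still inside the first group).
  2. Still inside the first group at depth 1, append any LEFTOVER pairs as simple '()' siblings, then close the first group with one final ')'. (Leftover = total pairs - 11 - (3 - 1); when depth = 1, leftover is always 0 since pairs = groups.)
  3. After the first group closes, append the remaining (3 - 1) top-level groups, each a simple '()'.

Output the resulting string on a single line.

Spec: pairs=14 depth=11 groups=3
Leftover pairs = 14 - 11 - (3-1) = 1
First group: deep chain of depth 11 + 1 sibling pairs
Remaining 2 groups: simple '()' each

Answer: ((((((((((())))))))))())()()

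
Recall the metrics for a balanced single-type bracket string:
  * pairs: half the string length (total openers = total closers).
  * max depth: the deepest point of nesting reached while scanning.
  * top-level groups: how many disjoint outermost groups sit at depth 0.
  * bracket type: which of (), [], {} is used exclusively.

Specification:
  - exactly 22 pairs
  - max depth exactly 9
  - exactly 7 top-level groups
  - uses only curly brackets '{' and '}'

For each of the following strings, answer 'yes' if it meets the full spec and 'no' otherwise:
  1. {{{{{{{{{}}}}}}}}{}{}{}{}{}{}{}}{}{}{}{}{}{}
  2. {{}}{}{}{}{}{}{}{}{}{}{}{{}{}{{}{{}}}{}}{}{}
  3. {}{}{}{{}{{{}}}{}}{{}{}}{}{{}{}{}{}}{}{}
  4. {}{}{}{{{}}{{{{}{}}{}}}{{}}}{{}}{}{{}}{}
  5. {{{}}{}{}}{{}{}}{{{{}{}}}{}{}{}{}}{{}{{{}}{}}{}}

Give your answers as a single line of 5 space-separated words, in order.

Answer: yes no no no no

Derivation:
String 1 '{{{{{{{{{}}}}}}}}{}{}{}{}{}{}{}}{}{}{}{}{}{}': depth seq [1 2 3 4 5 6 7 8 9 8 7 6 5 4 3 2 1 2 1 2 1 2 1 2 1 2 1 2 1 2 1 0 1 0 1 0 1 0 1 0 1 0 1 0]
  -> pairs=22 depth=9 groups=7 -> yes
String 2 '{{}}{}{}{}{}{}{}{}{}{}{}{{}{}{{}{{}}}{}}{}{}': depth seq [1 2 1 0 1 0 1 0 1 0 1 0 1 0 1 0 1 0 1 0 1 0 1 0 1 2 1 2 1 2 3 2 3 4 3 2 1 2 1 0 1 0 1 0]
  -> pairs=22 depth=4 groups=14 -> no
String 3 '{}{}{}{{}{{{}}}{}}{{}{}}{}{{}{}{}{}}{}{}': depth seq [1 0 1 0 1 0 1 2 1 2 3 4 3 2 1 2 1 0 1 2 1 2 1 0 1 0 1 2 1 2 1 2 1 2 1 0 1 0 1 0]
  -> pairs=20 depth=4 groups=9 -> no
String 4 '{}{}{}{{{}}{{{{}{}}{}}}{{}}}{{}}{}{{}}{}': depth seq [1 0 1 0 1 0 1 2 3 2 1 2 3 4 5 4 5 4 3 4 3 2 1 2 3 2 1 0 1 2 1 0 1 0 1 2 1 0 1 0]
  -> pairs=20 depth=5 groups=8 -> no
String 5 '{{{}}{}{}}{{}{}}{{{{}{}}}{}{}{}{}}{{}{{{}}{}}{}}': depth seq [1 2 3 2 1 2 1 2 1 0 1 2 1 2 1 0 1 2 3 4 3 4 3 2 1 2 1 2 1 2 1 2 1 0 1 2 1 2 3 4 3 2 3 2 1 2 1 0]
  -> pairs=24 depth=4 groups=4 -> no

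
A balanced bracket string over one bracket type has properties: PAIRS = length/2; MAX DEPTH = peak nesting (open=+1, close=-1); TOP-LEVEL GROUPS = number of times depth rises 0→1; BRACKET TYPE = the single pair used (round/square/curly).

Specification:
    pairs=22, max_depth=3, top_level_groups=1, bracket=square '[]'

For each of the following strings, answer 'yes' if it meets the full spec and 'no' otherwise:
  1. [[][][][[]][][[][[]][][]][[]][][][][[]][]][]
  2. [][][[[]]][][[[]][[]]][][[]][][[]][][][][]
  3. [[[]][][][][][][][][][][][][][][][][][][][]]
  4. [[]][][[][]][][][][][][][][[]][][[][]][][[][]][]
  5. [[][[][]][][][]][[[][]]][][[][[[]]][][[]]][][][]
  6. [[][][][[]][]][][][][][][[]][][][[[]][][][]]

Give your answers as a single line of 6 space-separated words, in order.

String 1 '[[][][][[]][][[][[]][][]][[]][][][][[]][]][]': depth seq [1 2 1 2 1 2 1 2 3 2 1 2 1 2 3 2 3 4 3 2 3 2 3 2 1 2 3 2 1 2 1 2 1 2 1 2 3 2 1 2 1 0 1 0]
  -> pairs=22 depth=4 groups=2 -> no
String 2 '[][][[[]]][][[[]][[]]][][[]][][[]][][][][]': depth seq [1 0 1 0 1 2 3 2 1 0 1 0 1 2 3 2 1 2 3 2 1 0 1 0 1 2 1 0 1 0 1 2 1 0 1 0 1 0 1 0 1 0]
  -> pairs=21 depth=3 groups=13 -> no
String 3 '[[[]][][][][][][][][][][][][][][][][][][][]]': depth seq [1 2 3 2 1 2 1 2 1 2 1 2 1 2 1 2 1 2 1 2 1 2 1 2 1 2 1 2 1 2 1 2 1 2 1 2 1 2 1 2 1 2 1 0]
  -> pairs=22 depth=3 groups=1 -> yes
String 4 '[[]][][[][]][][][][][][][][[]][][[][]][][[][]][]': depth seq [1 2 1 0 1 0 1 2 1 2 1 0 1 0 1 0 1 0 1 0 1 0 1 0 1 0 1 2 1 0 1 0 1 2 1 2 1 0 1 0 1 2 1 2 1 0 1 0]
  -> pairs=24 depth=2 groups=16 -> no
String 5 '[[][[][]][][][]][[[][]]][][[][[[]]][][[]]][][][]': depth seq [1 2 1 2 3 2 3 2 1 2 1 2 1 2 1 0 1 2 3 2 3 2 1 0 1 0 1 2 1 2 3 4 3 2 1 2 1 2 3 2 1 0 1 0 1 0 1 0]
  -> pairs=24 depth=4 groups=7 -> no
String 6 '[[][][][[]][]][][][][][][[]][][][[[]][][][]]': depth seq [1 2 1 2 1 2 1 2 3 2 1 2 1 0 1 0 1 0 1 0 1 0 1 0 1 2 1 0 1 0 1 0 1 2 3 2 1 2 1 2 1 2 1 0]
  -> pairs=22 depth=3 groups=10 -> no

Answer: no no yes no no no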